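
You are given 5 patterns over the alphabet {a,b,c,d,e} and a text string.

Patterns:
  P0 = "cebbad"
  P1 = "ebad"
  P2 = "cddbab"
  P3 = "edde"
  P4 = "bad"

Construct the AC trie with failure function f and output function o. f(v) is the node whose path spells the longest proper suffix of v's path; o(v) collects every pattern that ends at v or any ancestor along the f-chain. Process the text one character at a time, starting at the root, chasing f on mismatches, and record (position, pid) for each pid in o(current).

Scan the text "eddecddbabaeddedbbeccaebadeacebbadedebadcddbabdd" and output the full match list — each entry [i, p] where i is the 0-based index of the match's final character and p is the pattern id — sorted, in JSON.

Build:
Trie (insert patterns):
  n0 'ε': b→19 c→1 e→7
  n1 'c': d→11 e→2
  n2 'ce': b→3
  n3 'ceb': b→4
  n4 'cebb': a→5
  n5 'cebba': d→6
  n6 'cebbad': ·  ←P0
  n7 'e': b→8 d→16
  n8 'eb': a→9
  n9 'eba': d→10
  n10 'ebad': ·  ←P1
  n11 'cd': d→12
  n12 'cdd': b→13
  n13 'cddb': a→14
  n14 'cddba': b→15
  n15 'cddbab': ·  ←P2
  n16 'ed': d→17
  n17 'edd': e→18
  n18 'edde': ·  ←P3
  n19 'b': a→20
  n20 'ba': d→21
  n21 'bad': ·  ←P4

BFS fail/out derivation:
  fail(1) 'c': from fail(0)=0 chase 'c': 0 ⇒ 0;  out=∅∪out(0)=∅
  fail(7) 'e': from fail(0)=0 chase 'e': 0 ⇒ 0;  out=∅∪out(0)=∅
  fail(19) 'b': from fail(0)=0 chase 'b': 0 ⇒ 0;  out=∅∪out(0)=∅
  fail(2) 'ce': from fail(1)=0 chase 'e': 0 ⇒ 7;  out=∅∪out(7)=∅
  fail(8) 'eb': from fail(7)=0 chase 'b': 0 ⇒ 19;  out=∅∪out(19)=∅
  fail(11) 'cd': from fail(1)=0 chase 'd': 0 ⇒ 0;  out=∅∪out(0)=∅
  fail(16) 'ed': from fail(7)=0 chase 'd': 0 ⇒ 0;  out=∅∪out(0)=∅
  fail(20) 'ba': from fail(19)=0 chase 'a': 0 ⇒ 0;  out=∅∪out(0)=∅
  fail(3) 'ceb': from fail(2)=7 chase 'b': 7 ⇒ 8;  out=∅∪out(8)=∅
  fail(9) 'eba': from fail(8)=19 chase 'a': 19 ⇒ 20;  out=∅∪out(20)=∅
  fail(12) 'cdd': from fail(11)=0 chase 'd': 0 ⇒ 0;  out=∅∪out(0)=∅
  fail(17) 'edd': from fail(16)=0 chase 'd': 0 ⇒ 0;  out=∅∪out(0)=∅
  fail(21) 'bad': from fail(20)=0 chase 'd': 0 ⇒ 0;  out={4}∪out(0)={4}
  fail(4) 'cebb': from fail(3)=8 chase 'b': 8→19→0 ⇒ 19;  out=∅∪out(19)=∅
  fail(10) 'ebad': from fail(9)=20 chase 'd': 20 ⇒ 21;  out={1}∪out(21)={1,4}
  fail(13) 'cddb': from fail(12)=0 chase 'b': 0 ⇒ 19;  out=∅∪out(19)=∅
  fail(18) 'edde': from fail(17)=0 chase 'e': 0 ⇒ 7;  out={3}∪out(7)={3}
  fail(5) 'cebba': from fail(4)=19 chase 'a': 19 ⇒ 20;  out=∅∪out(20)=∅
  fail(14) 'cddba': from fail(13)=19 chase 'a': 19 ⇒ 20;  out=∅∪out(20)=∅
  fail(6) 'cebbad': from fail(5)=20 chase 'd': 20 ⇒ 21;  out={0}∪out(21)={0,4}
  fail(15) 'cddbab': from fail(14)=20 chase 'b': 20→0 ⇒ 19;  out={2}∪out(19)={2}

Run:
pos 0 'e': at 7
pos 1 'd': at 16
pos 2 'd': at 17
pos 3 'e': at 18  emit P3@[0:3]
pos 4 'c': at 1 ·f
pos 5 'd': at 11
pos 6 'd': at 12
pos 7 'b': at 13
pos 8 'a': at 14
pos 9 'b': at 15  emit P2@[4:9]
pos 10 'a': at 20 ·f
pos 11 'e': at 7 ·f
pos 12 'd': at 16
pos 13 'd': at 17
pos 14 'e': at 18  emit P3@[11:14]
pos 15 'd': at 16 ·f
pos 16 'b': at 19 ·f
pos 17 'b': at 19 ·f
pos 18 'e': at 7 ·f
pos 19 'c': at 1 ·f
pos 20 'c': at 1 ·f
pos 21 'a': at 0 ·f
pos 22 'e': at 7
pos 23 'b': at 8
pos 24 'a': at 9
pos 25 'd': at 10  emit P1@[22:25],P4@[23:25]
pos 26 'e': at 7 ·f
pos 27 'a': at 0 ·f
pos 28 'c': at 1
pos 29 'e': at 2
pos 30 'b': at 3
pos 31 'b': at 4
pos 32 'a': at 5
pos 33 'd': at 6  emit P0@[28:33],P4@[31:33]
pos 34 'e': at 7 ·f
pos 35 'd': at 16
pos 36 'e': at 7 ·f
pos 37 'b': at 8
pos 38 'a': at 9
pos 39 'd': at 10  emit P1@[36:39],P4@[37:39]
pos 40 'c': at 1 ·f
pos 41 'd': at 11
pos 42 'd': at 12
pos 43 'b': at 13
pos 44 'a': at 14
pos 45 'b': at 15  emit P2@[40:45]
pos 46 'd': at 0 ·f
pos 47 'd': at 0

Result: [[3,3],[9,2],[14,3],[25,1],[25,4],[33,0],[33,4],[39,1],[39,4],[45,2]]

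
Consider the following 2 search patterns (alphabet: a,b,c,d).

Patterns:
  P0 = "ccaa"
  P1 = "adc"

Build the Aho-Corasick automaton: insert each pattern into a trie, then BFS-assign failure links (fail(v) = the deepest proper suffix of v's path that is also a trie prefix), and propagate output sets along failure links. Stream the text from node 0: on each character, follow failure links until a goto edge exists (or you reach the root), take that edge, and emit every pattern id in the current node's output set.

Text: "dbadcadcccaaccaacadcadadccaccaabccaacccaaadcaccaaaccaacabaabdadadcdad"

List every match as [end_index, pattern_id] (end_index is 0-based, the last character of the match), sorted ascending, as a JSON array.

Build automaton:
Trie nodes:
  n0 'ε': a→5 c→1
  n1 'c': c→2
  n2 'cc': a→3
  n3 'cca': a→4
  n4 'ccaa': ·  ←P0
  n5 'a': d→6
  n6 'ad': c→7
  n7 'adc': ·  ←P1

BFS fail/out derivation:
  n1('c'): parent n0 fail=0; on 'c' 0 → fail=0;  out ∅∪∅=∅
  n5('a'): parent n0 fail=0; on 'a' 0 → fail=0;  out ∅∪∅=∅
  n2('cc'): parent n1 fail=0; on 'c' 0 → fail=1;  out ∅∪∅=∅
  n6('ad'): parent n5 fail=0; on 'd' 0 → fail=0;  out ∅∪∅=∅
  n3('cca'): parent n2 fail=1; on 'a' 1→0 → fail=5;  out ∅∪∅=∅
  n7('adc'): parent n6 fail=0; on 'c' 0 → fail=1;  out {1}∪∅={1}
  n4('ccaa'): parent n3 fail=5; on 'a' 5→0 → fail=5;  out {0}∪∅={0}

Text stream:
pos 0 'd': at 0
pos 1 'b': at 0
pos 2 'a': at 5
pos 3 'd': at 6
pos 4 'c': at 7  ** P1@[2:4]
pos 5 'a': at 5 ·f
pos 6 'd': at 6
pos 7 'c': at 7  ** P1@[5:7]
pos 8 'c': at 2 ·f
pos 9 'c': at 2 ·f
pos 10 'a': at 3
pos 11 'a': at 4  ** P0@[8:11]
pos 12 'c': at 1 ·f
pos 13 'c': at 2
pos 14 'a': at 3
pos 15 'a': at 4  ** P0@[12:15]
pos 16 'c': at 1 ·f
pos 17 'a': at 5 ·f
pos 18 'd': at 6
pos 19 'c': at 7  ** P1@[17:19]
pos 20 'a': at 5 ·f
pos 21 'd': at 6
pos 22 'a': at 5 ·f
pos 23 'd': at 6
pos 24 'c': at 7  ** P1@[22:24]
pos 25 'c': at 2 ·f
pos 26 'a': at 3
pos 27 'c': at 1 ·f
pos 28 'c': at 2
pos 29 'a': at 3
pos 30 'a': at 4  ** P0@[27:30]
pos 31 'b': at 0 ·f
pos 32 'c': at 1
pos 33 'c': at 2
pos 34 'a': at 3
pos 35 'a': at 4  ** P0@[32:35]
pos 36 'c': at 1 ·f
pos 37 'c': at 2
pos 38 'c': at 2 ·f
pos 39 'a': at 3
pos 40 'a': at 4  ** P0@[37:40]
pos 41 'a': at 5 ·f
pos 42 'd': at 6
pos 43 'c': at 7  ** P1@[41:43]
pos 44 'a': at 5 ·f
pos 45 'c': at 1 ·f
pos 46 'c': at 2
pos 47 'a': at 3
pos 48 'a': at 4  ** P0@[45:48]
pos 49 'a': at 5 ·f
pos 50 'c': at 1 ·f
pos 51 'c': at 2
pos 52 'a': at 3
pos 53 'a': at 4  ** P0@[50:53]
pos 54 'c': at 1 ·f
pos 55 'a': at 5 ·f
pos 56 'b': at 0 ·f
pos 57 'a': at 5
pos 58 'a': at 5 ·f
pos 59 'b': at 0 ·f
pos 60 'd': at 0
pos 61 'a': at 5
pos 62 'd': at 6
pos 63 'a': at 5 ·f
pos 64 'd': at 6
pos 65 'c': at 7  ** P1@[63:65]
pos 66 'd': at 0 ·f
pos 67 'a': at 5
pos 68 'd': at 6

Matches: [[4,1],[7,1],[11,0],[15,0],[19,1],[24,1],[30,0],[35,0],[40,0],[43,1],[48,0],[53,0],[65,1]]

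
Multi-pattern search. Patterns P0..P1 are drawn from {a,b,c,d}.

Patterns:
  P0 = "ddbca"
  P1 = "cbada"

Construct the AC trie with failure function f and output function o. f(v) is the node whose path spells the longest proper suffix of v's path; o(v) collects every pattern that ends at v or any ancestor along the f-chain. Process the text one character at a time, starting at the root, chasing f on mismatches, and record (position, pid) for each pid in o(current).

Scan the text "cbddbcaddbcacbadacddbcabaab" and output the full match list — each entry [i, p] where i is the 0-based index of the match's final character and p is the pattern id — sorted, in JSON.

Build automaton:
Trie nodes:
  n0 'ε': c→6 d→1
  n1 'd': d→2
  n2 'dd': b→3
  n3 'ddb': c→4
  n4 'ddbc': a→5
  n5 'ddbca': ·  [P0 ends]
  n6 'c': b→7
  n7 'cb': a→8
  n8 'cba': d→9
  n9 'cbad': a→10
  n10 'cbada': ·  [P1 ends]

BFS fail/out derivation:
  fail(1) 'd': from fail(0)=0 chase 'd': 0 ⇒ 0;  out=∅∪out(0)=∅
  fail(6) 'c': from fail(0)=0 chase 'c': 0 ⇒ 0;  out=∅∪out(0)=∅
  fail(2) 'dd': from fail(1)=0 chase 'd': 0 ⇒ 1;  out=∅∪out(1)=∅
  fail(7) 'cb': from fail(6)=0 chase 'b': 0 ⇒ 0;  out=∅∪out(0)=∅
  fail(3) 'ddb': from fail(2)=1 chase 'b': 1→0 ⇒ 0;  out=∅∪out(0)=∅
  fail(8) 'cba': from fail(7)=0 chase 'a': 0 ⇒ 0;  out=∅∪out(0)=∅
  fail(4) 'ddbc': from fail(3)=0 chase 'c': 0 ⇒ 6;  out=∅∪out(6)=∅
  fail(9) 'cbad': from fail(8)=0 chase 'd': 0 ⇒ 1;  out=∅∪out(1)=∅
  fail(5) 'ddbca': from fail(4)=6 chase 'a': 6→0 ⇒ 0;  out={0}∪out(0)={0}
  fail(10) 'cbada': from fail(9)=1 chase 'a': 1→0 ⇒ 0;  out={1}∪out(0)={1}

Run:
pos 0 'c': at 6
pos 1 'b': at 7
pos 2 'd': at 1 (fail-walked)
pos 3 'd': at 2
pos 4 'b': at 3
pos 5 'c': at 4
pos 6 'a': at 5  → match P0@[2:6]
pos 7 'd': at 1 (fail-walked)
pos 8 'd': at 2
pos 9 'b': at 3
pos 10 'c': at 4
pos 11 'a': at 5  → match P0@[7:11]
pos 12 'c': at 6 (fail-walked)
pos 13 'b': at 7
pos 14 'a': at 8
pos 15 'd': at 9
pos 16 'a': at 10  → match P1@[12:16]
pos 17 'c': at 6 (fail-walked)
pos 18 'd': at 1 (fail-walked)
pos 19 'd': at 2
pos 20 'b': at 3
pos 21 'c': at 4
pos 22 'a': at 5  → match P0@[18:22]
pos 23 'b': at 0 (fail-walked)
pos 24 'a': at 0
pos 25 'a': at 0
pos 26 'b': at 0

All matches (sorted): [[6,0],[11,0],[16,1],[22,0]]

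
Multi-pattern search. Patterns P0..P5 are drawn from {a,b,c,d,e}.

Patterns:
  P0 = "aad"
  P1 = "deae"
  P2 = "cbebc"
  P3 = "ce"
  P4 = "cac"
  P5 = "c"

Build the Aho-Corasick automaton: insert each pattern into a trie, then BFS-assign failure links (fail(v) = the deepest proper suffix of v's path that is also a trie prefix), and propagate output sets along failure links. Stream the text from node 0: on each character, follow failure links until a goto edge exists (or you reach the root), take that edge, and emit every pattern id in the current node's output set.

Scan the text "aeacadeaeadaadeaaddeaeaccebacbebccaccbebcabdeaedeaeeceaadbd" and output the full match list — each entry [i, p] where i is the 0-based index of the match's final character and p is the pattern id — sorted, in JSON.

Construct AC machine:
Trie (insert patterns):
  n0 'ε': a→1 c→8 d→4
  n1 'a': a→2
  n2 'aa': d→3
  n3 'aad': ·  ←P0
  n4 'd': e→5
  n5 'de': a→6
  n6 'dea': e→7
  n7 'deae': ·  ←P1
  n8 'c': a→14 b→9 e→13  ←P5
  n9 'cb': e→10
  n10 'cbe': b→11
  n11 'cbeb': c→12
  n12 'cbebc': ·  ←P2
  n13 'ce': ·  ←P3
  n14 'ca': c→15
  n15 'cac': ·  ←P4

BFS fail/out derivation:
  n1('a'): parent n0 fail=0; on 'a' 0 → fail=0;  out ∅∪∅=∅
  n4('d'): parent n0 fail=0; on 'd' 0 → fail=0;  out ∅∪∅=∅
  n8('c'): parent n0 fail=0; on 'c' 0 → fail=0;  out {5}∪∅={5}
  n2('aa'): parent n1 fail=0; on 'a' 0 → fail=1;  out ∅∪∅=∅
  n5('de'): parent n4 fail=0; on 'e' 0 → fail=0;  out ∅∪∅=∅
  n9('cb'): parent n8 fail=0; on 'b' 0 → fail=0;  out ∅∪∅=∅
  n13('ce'): parent n8 fail=0; on 'e' 0 → fail=0;  out {3}∪∅={3}
  n14('ca'): parent n8 fail=0; on 'a' 0 → fail=1;  out ∅∪∅=∅
  n3('aad'): parent n2 fail=1; on 'd' 1→0 → fail=4;  out {0}∪∅={0}
  n6('dea'): parent n5 fail=0; on 'a' 0 → fail=1;  out ∅∪∅=∅
  n10('cbe'): parent n9 fail=0; on 'e' 0 → fail=0;  out ∅∪∅=∅
  n15('cac'): parent n14 fail=1; on 'c' 1→0 → fail=8;  out {4}∪{5}={4,5}
  n7('deae'): parent n6 fail=1; on 'e' 1→0 → fail=0;  out {1}∪∅={1}
  n11('cbeb'): parent n10 fail=0; on 'b' 0 → fail=0;  out ∅∪∅=∅
  n12('cbebc'): parent n11 fail=0; on 'c' 0 → fail=8;  out {2}∪{5}={2,5}

Run:
[0] read 'a'  n0⇒n1
[1] read 'e'  n1⇒n0 (fail-walked)
[2] read 'a'  n0⇒n1
[3] read 'c'  n1⇒n8 (fail-walked)  emit P5@[3:3]
[4] read 'a'  n8⇒n14
[5] read 'd'  n14⇒n4 (fail-walked)
[6] read 'e'  n4⇒n5
[7] read 'a'  n5⇒n6
[8] read 'e'  n6⇒n7  emit P1@[5:8]
[9] read 'a'  n7⇒n1 (fail-walked)
[10] read 'd'  n1⇒n4 (fail-walked)
[11] read 'a'  n4⇒n1 (fail-walked)
[12] read 'a'  n1⇒n2
[13] read 'd'  n2⇒n3  emit P0@[11:13]
[14] read 'e'  n3⇒n5 (fail-walked)
[15] read 'a'  n5⇒n6
[16] read 'a'  n6⇒n2 (fail-walked)
[17] read 'd'  n2⇒n3  emit P0@[15:17]
[18] read 'd'  n3⇒n4 (fail-walked)
[19] read 'e'  n4⇒n5
[20] read 'a'  n5⇒n6
[21] read 'e'  n6⇒n7  emit P1@[18:21]
[22] read 'a'  n7⇒n1 (fail-walked)
[23] read 'c'  n1⇒n8 (fail-walked)  emit P5@[23:23]
[24] read 'c'  n8⇒n8 (fail-walked)  emit P5@[24:24]
[25] read 'e'  n8⇒n13  emit P3@[24:25]
[26] read 'b'  n13⇒n0 (fail-walked)
[27] read 'a'  n0⇒n1
[28] read 'c'  n1⇒n8 (fail-walked)  emit P5@[28:28]
[29] read 'b'  n8⇒n9
[30] read 'e'  n9⇒n10
[31] read 'b'  n10⇒n11
[32] read 'c'  n11⇒n12  emit P2@[28:32],P5@[32:32]
[33] read 'c'  n12⇒n8 (fail-walked)  emit P5@[33:33]
[34] read 'a'  n8⇒n14
[35] read 'c'  n14⇒n15  emit P4@[33:35],P5@[35:35]
[36] read 'c'  n15⇒n8 (fail-walked)  emit P5@[36:36]
[37] read 'b'  n8⇒n9
[38] read 'e'  n9⇒n10
[39] read 'b'  n10⇒n11
[40] read 'c'  n11⇒n12  emit P2@[36:40],P5@[40:40]
[41] read 'a'  n12⇒n14 (fail-walked)
[42] read 'b'  n14⇒n0 (fail-walked)
[43] read 'd'  n0⇒n4
[44] read 'e'  n4⇒n5
[45] read 'a'  n5⇒n6
[46] read 'e'  n6⇒n7  emit P1@[43:46]
[47] read 'd'  n7⇒n4 (fail-walked)
[48] read 'e'  n4⇒n5
[49] read 'a'  n5⇒n6
[50] read 'e'  n6⇒n7  emit P1@[47:50]
[51] read 'e'  n7⇒n0 (fail-walked)
[52] read 'c'  n0⇒n8  emit P5@[52:52]
[53] read 'e'  n8⇒n13  emit P3@[52:53]
[54] read 'a'  n13⇒n1 (fail-walked)
[55] read 'a'  n1⇒n2
[56] read 'd'  n2⇒n3  emit P0@[54:56]
[57] read 'b'  n3⇒n0 (fail-walked)
[58] read 'd'  n0⇒n4

All matches (sorted): [[3,5],[8,1],[13,0],[17,0],[21,1],[23,5],[24,5],[25,3],[28,5],[32,2],[32,5],[33,5],[35,4],[35,5],[36,5],[40,2],[40,5],[46,1],[50,1],[52,5],[53,3],[56,0]]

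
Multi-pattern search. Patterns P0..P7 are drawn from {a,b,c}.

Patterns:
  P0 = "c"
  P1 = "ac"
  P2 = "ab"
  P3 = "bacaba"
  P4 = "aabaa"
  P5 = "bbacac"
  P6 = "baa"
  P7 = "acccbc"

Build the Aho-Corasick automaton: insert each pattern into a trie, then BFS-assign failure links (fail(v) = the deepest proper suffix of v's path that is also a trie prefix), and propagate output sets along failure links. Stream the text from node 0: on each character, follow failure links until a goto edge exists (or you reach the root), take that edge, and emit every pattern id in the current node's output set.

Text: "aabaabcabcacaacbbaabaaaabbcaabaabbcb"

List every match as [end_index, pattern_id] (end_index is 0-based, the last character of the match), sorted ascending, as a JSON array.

Build:
Trie (insert patterns):
  0='ε' goto a→2 b→5 c→1
  1='c' goto ·  ←P0
  2='a' goto a→11 b→4 c→3
  3='ac' goto c→21  ←P1
  4='ab' goto ·  ←P2
  5='b' goto a→6 b→15
  6='ba' goto a→20 c→7
  7='bac' goto a→8
  8='baca' goto b→9
  9='bacab' goto a→10
  10='bacaba' goto ·  ←P3
  11='aa' goto b→12
  12='aab' goto a→13
  13='aaba' goto a→14
  14='aabaa' goto ·  ←P4
  15='bb' goto a→16
  16='bba' goto c→17
  17='bbac' goto a→18
  18='bbaca' goto c→19
  19='bbacac' goto ·  ←P5
  20='baa' goto ·  ←P6
  21='acc' goto c→22
  22='accc' goto b→23
  23='acccb' goto c→24
  24='acccbc' goto ·  ←P7

BFS fail/out derivation:
  n1('c'): parent n0 fail=0; on 'c' 0 → fail=0;  out {0}∪∅={0}
  n2('a'): parent n0 fail=0; on 'a' 0 → fail=0;  out ∅∪∅=∅
  n5('b'): parent n0 fail=0; on 'b' 0 → fail=0;  out ∅∪∅=∅
  n3('ac'): parent n2 fail=0; on 'c' 0 → fail=1;  out {1}∪{0}={0,1}
  n4('ab'): parent n2 fail=0; on 'b' 0 → fail=5;  out {2}∪∅={2}
  n6('ba'): parent n5 fail=0; on 'a' 0 → fail=2;  out ∅∪∅=∅
  n11('aa'): parent n2 fail=0; on 'a' 0 → fail=2;  out ∅∪∅=∅
  n15('bb'): parent n5 fail=0; on 'b' 0 → fail=5;  out ∅∪∅=∅
  n7('bac'): parent n6 fail=2; on 'c' 2 → fail=3;  out ∅∪{0,1}={0,1}
  n12('aab'): parent n11 fail=2; on 'b' 2 → fail=4;  out ∅∪{2}={2}
  n16('bba'): parent n15 fail=5; on 'a' 5 → fail=6;  out ∅∪∅=∅
  n20('baa'): parent n6 fail=2; on 'a' 2 → fail=11;  out {6}∪∅={6}
  n21('acc'): parent n3 fail=1; on 'c' 1→0 → fail=1;  out ∅∪{0}={0}
  n8('baca'): parent n7 fail=3; on 'a' 3→1→0 → fail=2;  out ∅∪∅=∅
  n13('aaba'): parent n12 fail=4; on 'a' 4→5 → fail=6;  out ∅∪∅=∅
  n17('bbac'): parent n16 fail=6; on 'c' 6 → fail=7;  out ∅∪{0,1}={0,1}
  n22('accc'): parent n21 fail=1; on 'c' 1→0 → fail=1;  out ∅∪{0}={0}
  n9('bacab'): parent n8 fail=2; on 'b' 2 → fail=4;  out ∅∪{2}={2}
  n14('aabaa'): parent n13 fail=6; on 'a' 6 → fail=20;  out {4}∪{6}={4,6}
  n18('bbaca'): parent n17 fail=7; on 'a' 7 → fail=8;  out ∅∪∅=∅
  n23('acccb'): parent n22 fail=1; on 'b' 1→0 → fail=5;  out ∅∪∅=∅
  n10('bacaba'): parent n9 fail=4; on 'a' 4→5 → fail=6;  out {3}∪∅={3}
  n19('bbacac'): parent n18 fail=8; on 'c' 8→2 → fail=3;  out {5}∪{0,1}={0,1,5}
  n24('acccbc'): parent n23 fail=5; on 'c' 5→0 → fail=1;  out {7}∪{0}={0,7}

Run:
pos 0 'a': at 2
pos 1 'a': at 11
pos 2 'b': at 12  → match P2@[1:2]
pos 3 'a': at 13
pos 4 'a': at 14  → match P4@[0:4],P6@[2:4]
pos 5 'b': at 12 (fail-walked)  → match P2@[4:5]
pos 6 'c': at 1 (fail-walked)  → match P0@[6:6]
pos 7 'a': at 2 (fail-walked)
pos 8 'b': at 4  → match P2@[7:8]
pos 9 'c': at 1 (fail-walked)  → match P0@[9:9]
pos 10 'a': at 2 (fail-walked)
pos 11 'c': at 3  → match P0@[11:11],P1@[10:11]
pos 12 'a': at 2 (fail-walked)
pos 13 'a': at 11
pos 14 'c': at 3 (fail-walked)  → match P0@[14:14],P1@[13:14]
pos 15 'b': at 5 (fail-walked)
pos 16 'b': at 15
pos 17 'a': at 16
pos 18 'a': at 20 (fail-walked)  → match P6@[16:18]
pos 19 'b': at 12 (fail-walked)  → match P2@[18:19]
pos 20 'a': at 13
pos 21 'a': at 14  → match P4@[17:21],P6@[19:21]
pos 22 'a': at 11 (fail-walked)
pos 23 'a': at 11 (fail-walked)
pos 24 'b': at 12  → match P2@[23:24]
pos 25 'b': at 15 (fail-walked)
pos 26 'c': at 1 (fail-walked)  → match P0@[26:26]
pos 27 'a': at 2 (fail-walked)
pos 28 'a': at 11
pos 29 'b': at 12  → match P2@[28:29]
pos 30 'a': at 13
pos 31 'a': at 14  → match P4@[27:31],P6@[29:31]
pos 32 'b': at 12 (fail-walked)  → match P2@[31:32]
pos 33 'b': at 15 (fail-walked)
pos 34 'c': at 1 (fail-walked)  → match P0@[34:34]
pos 35 'b': at 5 (fail-walked)

Result: [[2,2],[4,4],[4,6],[5,2],[6,0],[8,2],[9,0],[11,0],[11,1],[14,0],[14,1],[18,6],[19,2],[21,4],[21,6],[24,2],[26,0],[29,2],[31,4],[31,6],[32,2],[34,0]]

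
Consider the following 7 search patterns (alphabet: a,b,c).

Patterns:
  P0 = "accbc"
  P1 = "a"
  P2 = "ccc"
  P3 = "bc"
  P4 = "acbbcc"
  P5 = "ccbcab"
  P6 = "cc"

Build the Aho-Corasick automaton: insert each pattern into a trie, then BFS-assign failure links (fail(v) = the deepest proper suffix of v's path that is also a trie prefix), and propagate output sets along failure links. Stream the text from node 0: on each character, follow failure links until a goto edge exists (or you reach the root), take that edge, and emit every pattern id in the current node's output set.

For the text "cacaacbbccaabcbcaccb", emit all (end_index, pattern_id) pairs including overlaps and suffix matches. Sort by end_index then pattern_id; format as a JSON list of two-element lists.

Build:
Trie (insert patterns):
  n0 'ε': a→1 b→9 c→6
  n1 'a': c→2  [P1 ends]
  n2 'ac': b→11 c→3
  n3 'acc': b→4
  n4 'accb': c→5
  n5 'accbc': ·  [P0 ends]
  n6 'c': c→7
  n7 'cc': b→15 c→8  [P6 ends]
  n8 'ccc': ·  [P2 ends]
  n9 'b': c→10
  n10 'bc': ·  [P3 ends]
  n11 'acb': b→12
  n12 'acbb': c→13
  n13 'acbbc': c→14
  n14 'acbbcc': ·  [P4 ends]
  n15 'ccb': c→16
  n16 'ccbc': a→17
  n17 'ccbca': b→18
  n18 'ccbcab': ·  [P5 ends]

BFS fail/out derivation:
  fail(1) 'a': from fail(0)=0 chase 'a': 0 ⇒ 0;  out={1}∪out(0)={1}
  fail(6) 'c': from fail(0)=0 chase 'c': 0 ⇒ 0;  out=∅∪out(0)=∅
  fail(9) 'b': from fail(0)=0 chase 'b': 0 ⇒ 0;  out=∅∪out(0)=∅
  fail(2) 'ac': from fail(1)=0 chase 'c': 0 ⇒ 6;  out=∅∪out(6)=∅
  fail(7) 'cc': from fail(6)=0 chase 'c': 0 ⇒ 6;  out={6}∪out(6)={6}
  fail(10) 'bc': from fail(9)=0 chase 'c': 0 ⇒ 6;  out={3}∪out(6)={3}
  fail(3) 'acc': from fail(2)=6 chase 'c': 6 ⇒ 7;  out=∅∪out(7)={6}
  fail(8) 'ccc': from fail(7)=6 chase 'c': 6 ⇒ 7;  out={2}∪out(7)={2,6}
  fail(11) 'acb': from fail(2)=6 chase 'b': 6→0 ⇒ 9;  out=∅∪out(9)=∅
  fail(15) 'ccb': from fail(7)=6 chase 'b': 6→0 ⇒ 9;  out=∅∪out(9)=∅
  fail(4) 'accb': from fail(3)=7 chase 'b': 7 ⇒ 15;  out=∅∪out(15)=∅
  fail(12) 'acbb': from fail(11)=9 chase 'b': 9→0 ⇒ 9;  out=∅∪out(9)=∅
  fail(16) 'ccbc': from fail(15)=9 chase 'c': 9 ⇒ 10;  out=∅∪out(10)={3}
  fail(5) 'accbc': from fail(4)=15 chase 'c': 15 ⇒ 16;  out={0}∪out(16)={0,3}
  fail(13) 'acbbc': from fail(12)=9 chase 'c': 9 ⇒ 10;  out=∅∪out(10)={3}
  fail(17) 'ccbca': from fail(16)=10 chase 'a': 10→6→0 ⇒ 1;  out=∅∪out(1)={1}
  fail(14) 'acbbcc': from fail(13)=10 chase 'c': 10→6 ⇒ 7;  out={4}∪out(7)={4,6}
  fail(18) 'ccbcab': from fail(17)=1 chase 'b': 1→0 ⇒ 9;  out={5}∪out(9)={5}

Text stream:
[0] read 'c'  n0⇒n6
[1] read 'a'  n6⇒n1 (fail-walked)  ** P1@[1:1]
[2] read 'c'  n1⇒n2
[3] read 'a'  n2⇒n1 (fail-walked)  ** P1@[3:3]
[4] read 'a'  n1⇒n1 (fail-walked)  ** P1@[4:4]
[5] read 'c'  n1⇒n2
[6] read 'b'  n2⇒n11
[7] read 'b'  n11⇒n12
[8] read 'c'  n12⇒n13  ** P3@[7:8]
[9] read 'c'  n13⇒n14  ** P4@[4:9],P6@[8:9]
[10] read 'a'  n14⇒n1 (fail-walked)  ** P1@[10:10]
[11] read 'a'  n1⇒n1 (fail-walked)  ** P1@[11:11]
[12] read 'b'  n1⇒n9 (fail-walked)
[13] read 'c'  n9⇒n10  ** P3@[12:13]
[14] read 'b'  n10⇒n9 (fail-walked)
[15] read 'c'  n9⇒n10  ** P3@[14:15]
[16] read 'a'  n10⇒n1 (fail-walked)  ** P1@[16:16]
[17] read 'c'  n1⇒n2
[18] read 'c'  n2⇒n3  ** P6@[17:18]
[19] read 'b'  n3⇒n4

All matches (sorted): [[1,1],[3,1],[4,1],[8,3],[9,4],[9,6],[10,1],[11,1],[13,3],[15,3],[16,1],[18,6]]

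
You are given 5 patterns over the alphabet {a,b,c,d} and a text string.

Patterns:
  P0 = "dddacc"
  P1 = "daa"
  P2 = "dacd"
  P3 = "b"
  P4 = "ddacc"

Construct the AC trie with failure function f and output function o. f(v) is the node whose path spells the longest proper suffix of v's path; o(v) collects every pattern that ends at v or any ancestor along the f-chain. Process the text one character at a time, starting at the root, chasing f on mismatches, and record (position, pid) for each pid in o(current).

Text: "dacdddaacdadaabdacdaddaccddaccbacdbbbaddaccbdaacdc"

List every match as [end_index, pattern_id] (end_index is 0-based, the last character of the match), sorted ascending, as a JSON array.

Build automaton:
Trie nodes:
  0='ε' goto b→11 d→1
  1='d' goto a→7 d→2
  2='dd' goto a→12 d→3
  3='ddd' goto a→4
  4='ddda' goto c→5
  5='dddac' goto c→6
  6='dddacc' goto ·  ←P0
  7='da' goto a→8 c→9
  8='daa' goto ·  ←P1
  9='dac' goto d→10
  10='dacd' goto ·  ←P2
  11='b' goto ·  ←P3
  12='dda' goto c→13
  13='ddac' goto c→14
  14='ddacc' goto ·  ←P4

BFS fail/out derivation:
  fail(1) 'd': from fail(0)=0 chase 'd': 0 ⇒ 0;  out=∅∪out(0)=∅
  fail(11) 'b': from fail(0)=0 chase 'b': 0 ⇒ 0;  out={3}∪out(0)={3}
  fail(2) 'dd': from fail(1)=0 chase 'd': 0 ⇒ 1;  out=∅∪out(1)=∅
  fail(7) 'da': from fail(1)=0 chase 'a': 0 ⇒ 0;  out=∅∪out(0)=∅
  fail(3) 'ddd': from fail(2)=1 chase 'd': 1 ⇒ 2;  out=∅∪out(2)=∅
  fail(8) 'daa': from fail(7)=0 chase 'a': 0 ⇒ 0;  out={1}∪out(0)={1}
  fail(9) 'dac': from fail(7)=0 chase 'c': 0 ⇒ 0;  out=∅∪out(0)=∅
  fail(12) 'dda': from fail(2)=1 chase 'a': 1 ⇒ 7;  out=∅∪out(7)=∅
  fail(4) 'ddda': from fail(3)=2 chase 'a': 2 ⇒ 12;  out=∅∪out(12)=∅
  fail(10) 'dacd': from fail(9)=0 chase 'd': 0 ⇒ 1;  out={2}∪out(1)={2}
  fail(13) 'ddac': from fail(12)=7 chase 'c': 7 ⇒ 9;  out=∅∪out(9)=∅
  fail(5) 'dddac': from fail(4)=12 chase 'c': 12 ⇒ 13;  out=∅∪out(13)=∅
  fail(14) 'ddacc': from fail(13)=9 chase 'c': 9→0 ⇒ 0;  out={4}∪out(0)={4}
  fail(6) 'dddacc': from fail(5)=13 chase 'c': 13 ⇒ 14;  out={0}∪out(14)={0,4}

Text stream:
[0] read 'd'  n0⇒n1
[1] read 'a'  n1⇒n7
[2] read 'c'  n7⇒n9
[3] read 'd'  n9⇒n10  ** P2@[0:3]
[4] read 'd'  n10⇒n2 ·f
[5] read 'd'  n2⇒n3
[6] read 'a'  n3⇒n4
[7] read 'a'  n4⇒n8 ·f  ** P1@[5:7]
[8] read 'c'  n8⇒n0 ·f
[9] read 'd'  n0⇒n1
[10] read 'a'  n1⇒n7
[11] read 'd'  n7⇒n1 ·f
[12] read 'a'  n1⇒n7
[13] read 'a'  n7⇒n8  ** P1@[11:13]
[14] read 'b'  n8⇒n11 ·f  ** P3@[14:14]
[15] read 'd'  n11⇒n1 ·f
[16] read 'a'  n1⇒n7
[17] read 'c'  n7⇒n9
[18] read 'd'  n9⇒n10  ** P2@[15:18]
[19] read 'a'  n10⇒n7 ·f
[20] read 'd'  n7⇒n1 ·f
[21] read 'd'  n1⇒n2
[22] read 'a'  n2⇒n12
[23] read 'c'  n12⇒n13
[24] read 'c'  n13⇒n14  ** P4@[20:24]
[25] read 'd'  n14⇒n1 ·f
[26] read 'd'  n1⇒n2
[27] read 'a'  n2⇒n12
[28] read 'c'  n12⇒n13
[29] read 'c'  n13⇒n14  ** P4@[25:29]
[30] read 'b'  n14⇒n11 ·f  ** P3@[30:30]
[31] read 'a'  n11⇒n0 ·f
[32] read 'c'  n0⇒n0
[33] read 'd'  n0⇒n1
[34] read 'b'  n1⇒n11 ·f  ** P3@[34:34]
[35] read 'b'  n11⇒n11 ·f  ** P3@[35:35]
[36] read 'b'  n11⇒n11 ·f  ** P3@[36:36]
[37] read 'a'  n11⇒n0 ·f
[38] read 'd'  n0⇒n1
[39] read 'd'  n1⇒n2
[40] read 'a'  n2⇒n12
[41] read 'c'  n12⇒n13
[42] read 'c'  n13⇒n14  ** P4@[38:42]
[43] read 'b'  n14⇒n11 ·f  ** P3@[43:43]
[44] read 'd'  n11⇒n1 ·f
[45] read 'a'  n1⇒n7
[46] read 'a'  n7⇒n8  ** P1@[44:46]
[47] read 'c'  n8⇒n0 ·f
[48] read 'd'  n0⇒n1
[49] read 'c'  n1⇒n0 ·f

Result: [[3,2],[7,1],[13,1],[14,3],[18,2],[24,4],[29,4],[30,3],[34,3],[35,3],[36,3],[42,4],[43,3],[46,1]]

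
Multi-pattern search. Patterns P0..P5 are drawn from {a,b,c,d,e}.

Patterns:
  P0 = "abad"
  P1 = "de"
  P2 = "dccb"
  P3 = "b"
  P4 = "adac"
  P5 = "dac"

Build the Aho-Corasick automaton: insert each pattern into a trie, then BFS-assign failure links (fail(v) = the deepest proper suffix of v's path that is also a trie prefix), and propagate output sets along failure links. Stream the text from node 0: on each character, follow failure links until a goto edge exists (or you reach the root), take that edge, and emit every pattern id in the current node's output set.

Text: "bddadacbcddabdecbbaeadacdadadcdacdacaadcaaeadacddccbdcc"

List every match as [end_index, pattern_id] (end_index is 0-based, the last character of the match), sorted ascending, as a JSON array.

Build automaton:
Trie nodes:
  n0 'ε': a→1 b→10 d→5
  n1 'a': b→2 d→11
  n2 'ab': a→3
  n3 'aba': d→4
  n4 'abad': ·  [P0 ends]
  n5 'd': a→14 c→7 e→6
  n6 'de': ·  [P1 ends]
  n7 'dc': c→8
  n8 'dcc': b→9
  n9 'dccb': ·  [P2 ends]
  n10 'b': ·  [P3 ends]
  n11 'ad': a→12
  n12 'ada': c→13
  n13 'adac': ·  [P4 ends]
  n14 'da': c→15
  n15 'dac': ·  [P5 ends]

BFS fail/out derivation:
  n1('a'): parent n0 fail=0; on 'a' 0 → fail=0;  out ∅∪∅=∅
  n5('d'): parent n0 fail=0; on 'd' 0 → fail=0;  out ∅∪∅=∅
  n10('b'): parent n0 fail=0; on 'b' 0 → fail=0;  out {3}∪∅={3}
  n2('ab'): parent n1 fail=0; on 'b' 0 → fail=10;  out ∅∪{3}={3}
  n6('de'): parent n5 fail=0; on 'e' 0 → fail=0;  out {1}∪∅={1}
  n7('dc'): parent n5 fail=0; on 'c' 0 → fail=0;  out ∅∪∅=∅
  n11('ad'): parent n1 fail=0; on 'd' 0 → fail=5;  out ∅∪∅=∅
  n14('da'): parent n5 fail=0; on 'a' 0 → fail=1;  out ∅∪∅=∅
  n3('aba'): parent n2 fail=10; on 'a' 10→0 → fail=1;  out ∅∪∅=∅
  n8('dcc'): parent n7 fail=0; on 'c' 0 → fail=0;  out ∅∪∅=∅
  n12('ada'): parent n11 fail=5; on 'a' 5 → fail=14;  out ∅∪∅=∅
  n15('dac'): parent n14 fail=1; on 'c' 1→0 → fail=0;  out {5}∪∅={5}
  n4('abad'): parent n3 fail=1; on 'd' 1 → fail=11;  out {0}∪∅={0}
  n9('dccb'): parent n8 fail=0; on 'b' 0 → fail=10;  out {2}∪{3}={2,3}
  n13('adac'): parent n12 fail=14; on 'c' 14 → fail=15;  out {4}∪{5}={4,5}

Scan:
pos 0 'b': at 10  emit P3@[0:0]
pos 1 'd': at 5 (fail-walked)
pos 2 'd': at 5 (fail-walked)
pos 3 'a': at 14
pos 4 'd': at 11 (fail-walked)
pos 5 'a': at 12
pos 6 'c': at 13  emit P4@[3:6],P5@[4:6]
pos 7 'b': at 10 (fail-walked)  emit P3@[7:7]
pos 8 'c': at 0 (fail-walked)
pos 9 'd': at 5
pos 10 'd': at 5 (fail-walked)
pos 11 'a': at 14
pos 12 'b': at 2 (fail-walked)  emit P3@[12:12]
pos 13 'd': at 5 (fail-walked)
pos 14 'e': at 6  emit P1@[13:14]
pos 15 'c': at 0 (fail-walked)
pos 16 'b': at 10  emit P3@[16:16]
pos 17 'b': at 10 (fail-walked)  emit P3@[17:17]
pos 18 'a': at 1 (fail-walked)
pos 19 'e': at 0 (fail-walked)
pos 20 'a': at 1
pos 21 'd': at 11
pos 22 'a': at 12
pos 23 'c': at 13  emit P4@[20:23],P5@[21:23]
pos 24 'd': at 5 (fail-walked)
pos 25 'a': at 14
pos 26 'd': at 11 (fail-walked)
pos 27 'a': at 12
pos 28 'd': at 11 (fail-walked)
pos 29 'c': at 7 (fail-walked)
pos 30 'd': at 5 (fail-walked)
pos 31 'a': at 14
pos 32 'c': at 15  emit P5@[30:32]
pos 33 'd': at 5 (fail-walked)
pos 34 'a': at 14
pos 35 'c': at 15  emit P5@[33:35]
pos 36 'a': at 1 (fail-walked)
pos 37 'a': at 1 (fail-walked)
pos 38 'd': at 11
pos 39 'c': at 7 (fail-walked)
pos 40 'a': at 1 (fail-walked)
pos 41 'a': at 1 (fail-walked)
pos 42 'e': at 0 (fail-walked)
pos 43 'a': at 1
pos 44 'd': at 11
pos 45 'a': at 12
pos 46 'c': at 13  emit P4@[43:46],P5@[44:46]
pos 47 'd': at 5 (fail-walked)
pos 48 'd': at 5 (fail-walked)
pos 49 'c': at 7
pos 50 'c': at 8
pos 51 'b': at 9  emit P2@[48:51],P3@[51:51]
pos 52 'd': at 5 (fail-walked)
pos 53 'c': at 7
pos 54 'c': at 8

All matches (sorted): [[0,3],[6,4],[6,5],[7,3],[12,3],[14,1],[16,3],[17,3],[23,4],[23,5],[32,5],[35,5],[46,4],[46,5],[51,2],[51,3]]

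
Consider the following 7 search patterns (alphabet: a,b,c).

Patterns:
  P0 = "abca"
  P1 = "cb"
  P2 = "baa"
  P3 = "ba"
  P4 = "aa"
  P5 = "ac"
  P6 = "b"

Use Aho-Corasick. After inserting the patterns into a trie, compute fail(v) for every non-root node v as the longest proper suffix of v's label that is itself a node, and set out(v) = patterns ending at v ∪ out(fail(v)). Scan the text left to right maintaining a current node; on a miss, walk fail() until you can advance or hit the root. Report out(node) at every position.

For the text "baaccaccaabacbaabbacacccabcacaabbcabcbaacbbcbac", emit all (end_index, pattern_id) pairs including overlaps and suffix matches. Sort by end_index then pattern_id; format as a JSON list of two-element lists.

Build automaton:
Trie nodes:
  n0 'ε': a→1 b→7 c→5
  n1 'a': a→10 b→2 c→11
  n2 'ab': c→3
  n3 'abc': a→4
  n4 'abca': ·  [P0 ends]
  n5 'c': b→6
  n6 'cb': ·  [P1 ends]
  n7 'b': a→8  [P6 ends]
  n8 'ba': a→9  [P3 ends]
  n9 'baa': ·  [P2 ends]
  n10 'aa': ·  [P4 ends]
  n11 'ac': ·  [P5 ends]

Failure links (BFS by depth):
  fail(1) 'a': from fail(0)=0 chase 'a': 0 ⇒ 0;  out=∅∪out(0)=∅
  fail(5) 'c': from fail(0)=0 chase 'c': 0 ⇒ 0;  out=∅∪out(0)=∅
  fail(7) 'b': from fail(0)=0 chase 'b': 0 ⇒ 0;  out={6}∪out(0)={6}
  fail(2) 'ab': from fail(1)=0 chase 'b': 0 ⇒ 7;  out=∅∪out(7)={6}
  fail(6) 'cb': from fail(5)=0 chase 'b': 0 ⇒ 7;  out={1}∪out(7)={1,6}
  fail(8) 'ba': from fail(7)=0 chase 'a': 0 ⇒ 1;  out={3}∪out(1)={3}
  fail(10) 'aa': from fail(1)=0 chase 'a': 0 ⇒ 1;  out={4}∪out(1)={4}
  fail(11) 'ac': from fail(1)=0 chase 'c': 0 ⇒ 5;  out={5}∪out(5)={5}
  fail(3) 'abc': from fail(2)=7 chase 'c': 7→0 ⇒ 5;  out=∅∪out(5)=∅
  fail(9) 'baa': from fail(8)=1 chase 'a': 1 ⇒ 10;  out={2}∪out(10)={2,4}
  fail(4) 'abca': from fail(3)=5 chase 'a': 5→0 ⇒ 1;  out={0}∪out(1)={0}

Text stream:
[0] read 'b'  n0⇒n7  → match P6@[0:0]
[1] read 'a'  n7⇒n8  → match P3@[0:1]
[2] read 'a'  n8⇒n9  → match P2@[0:2],P4@[1:2]
[3] read 'c'  n9⇒n11 (via fail)  → match P5@[2:3]
[4] read 'c'  n11⇒n5 (via fail)
[5] read 'a'  n5⇒n1 (via fail)
[6] read 'c'  n1⇒n11  → match P5@[5:6]
[7] read 'c'  n11⇒n5 (via fail)
[8] read 'a'  n5⇒n1 (via fail)
[9] read 'a'  n1⇒n10  → match P4@[8:9]
[10] read 'b'  n10⇒n2 (via fail)  → match P6@[10:10]
[11] read 'a'  n2⇒n8 (via fail)  → match P3@[10:11]
[12] read 'c'  n8⇒n11 (via fail)  → match P5@[11:12]
[13] read 'b'  n11⇒n6 (via fail)  → match P1@[12:13],P6@[13:13]
[14] read 'a'  n6⇒n8 (via fail)  → match P3@[13:14]
[15] read 'a'  n8⇒n9  → match P2@[13:15],P4@[14:15]
[16] read 'b'  n9⇒n2 (via fail)  → match P6@[16:16]
[17] read 'b'  n2⇒n7 (via fail)  → match P6@[17:17]
[18] read 'a'  n7⇒n8  → match P3@[17:18]
[19] read 'c'  n8⇒n11 (via fail)  → match P5@[18:19]
[20] read 'a'  n11⇒n1 (via fail)
[21] read 'c'  n1⇒n11  → match P5@[20:21]
[22] read 'c'  n11⇒n5 (via fail)
[23] read 'c'  n5⇒n5 (via fail)
[24] read 'a'  n5⇒n1 (via fail)
[25] read 'b'  n1⇒n2  → match P6@[25:25]
[26] read 'c'  n2⇒n3
[27] read 'a'  n3⇒n4  → match P0@[24:27]
[28] read 'c'  n4⇒n11 (via fail)  → match P5@[27:28]
[29] read 'a'  n11⇒n1 (via fail)
[30] read 'a'  n1⇒n10  → match P4@[29:30]
[31] read 'b'  n10⇒n2 (via fail)  → match P6@[31:31]
[32] read 'b'  n2⇒n7 (via fail)  → match P6@[32:32]
[33] read 'c'  n7⇒n5 (via fail)
[34] read 'a'  n5⇒n1 (via fail)
[35] read 'b'  n1⇒n2  → match P6@[35:35]
[36] read 'c'  n2⇒n3
[37] read 'b'  n3⇒n6 (via fail)  → match P1@[36:37],P6@[37:37]
[38] read 'a'  n6⇒n8 (via fail)  → match P3@[37:38]
[39] read 'a'  n8⇒n9  → match P2@[37:39],P4@[38:39]
[40] read 'c'  n9⇒n11 (via fail)  → match P5@[39:40]
[41] read 'b'  n11⇒n6 (via fail)  → match P1@[40:41],P6@[41:41]
[42] read 'b'  n6⇒n7 (via fail)  → match P6@[42:42]
[43] read 'c'  n7⇒n5 (via fail)
[44] read 'b'  n5⇒n6  → match P1@[43:44],P6@[44:44]
[45] read 'a'  n6⇒n8 (via fail)  → match P3@[44:45]
[46] read 'c'  n8⇒n11 (via fail)  → match P5@[45:46]

All matches (sorted): [[0,6],[1,3],[2,2],[2,4],[3,5],[6,5],[9,4],[10,6],[11,3],[12,5],[13,1],[13,6],[14,3],[15,2],[15,4],[16,6],[17,6],[18,3],[19,5],[21,5],[25,6],[27,0],[28,5],[30,4],[31,6],[32,6],[35,6],[37,1],[37,6],[38,3],[39,2],[39,4],[40,5],[41,1],[41,6],[42,6],[44,1],[44,6],[45,3],[46,5]]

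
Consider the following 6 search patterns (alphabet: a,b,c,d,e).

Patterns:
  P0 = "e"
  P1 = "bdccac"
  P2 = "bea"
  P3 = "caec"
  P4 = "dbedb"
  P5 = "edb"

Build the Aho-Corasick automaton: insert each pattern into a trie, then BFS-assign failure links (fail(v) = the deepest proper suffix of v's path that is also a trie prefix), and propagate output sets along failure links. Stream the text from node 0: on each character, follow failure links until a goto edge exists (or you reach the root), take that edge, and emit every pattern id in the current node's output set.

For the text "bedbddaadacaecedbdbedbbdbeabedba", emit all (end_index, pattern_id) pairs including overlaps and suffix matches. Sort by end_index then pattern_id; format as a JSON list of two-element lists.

Build:
Trie (insert patterns):
  0='ε' goto b→2 c→10 d→14 e→1
  1='e' goto d→19  [P0 ends]
  2='b' goto d→3 e→8
  3='bd' goto c→4
  4='bdc' goto c→5
  5='bdcc' goto a→6
  6='bdcca' goto c→7
  7='bdccac' goto ·  [P1 ends]
  8='be' goto a→9
  9='bea' goto ·  [P2 ends]
  10='c' goto a→11
  11='ca' goto e→12
  12='cae' goto c→13
  13='caec' goto ·  [P3 ends]
  14='d' goto b→15
  15='db' goto e→16
  16='dbe' goto d→17
  17='dbed' goto b→18
  18='dbedb' goto ·  [P4 ends]
  19='ed' goto b→20
  20='edb' goto ·  [P5 ends]

Failure links (BFS by depth):
  n1('e'): parent n0 fail=0; on 'e' 0 → fail=0;  out {0}∪∅={0}
  n2('b'): parent n0 fail=0; on 'b' 0 → fail=0;  out ∅∪∅=∅
  n10('c'): parent n0 fail=0; on 'c' 0 → fail=0;  out ∅∪∅=∅
  n14('d'): parent n0 fail=0; on 'd' 0 → fail=0;  out ∅∪∅=∅
  n3('bd'): parent n2 fail=0; on 'd' 0 → fail=14;  out ∅∪∅=∅
  n8('be'): parent n2 fail=0; on 'e' 0 → fail=1;  out ∅∪{0}={0}
  n11('ca'): parent n10 fail=0; on 'a' 0 → fail=0;  out ∅∪∅=∅
  n15('db'): parent n14 fail=0; on 'b' 0 → fail=2;  out ∅∪∅=∅
  n19('ed'): parent n1 fail=0; on 'd' 0 → fail=14;  out ∅∪∅=∅
  n4('bdc'): parent n3 fail=14; on 'c' 14→0 → fail=10;  out ∅∪∅=∅
  n9('bea'): parent n8 fail=1; on 'a' 1→0 → fail=0;  out {2}∪∅={2}
  n12('cae'): parent n11 fail=0; on 'e' 0 → fail=1;  out ∅∪{0}={0}
  n16('dbe'): parent n15 fail=2; on 'e' 2 → fail=8;  out ∅∪{0}={0}
  n20('edb'): parent n19 fail=14; on 'b' 14 → fail=15;  out {5}∪∅={5}
  n5('bdcc'): parent n4 fail=10; on 'c' 10→0 → fail=10;  out ∅∪∅=∅
  n13('caec'): parent n12 fail=1; on 'c' 1→0 → fail=10;  out {3}∪∅={3}
  n17('dbed'): parent n16 fail=8; on 'd' 8→1 → fail=19;  out ∅∪∅=∅
  n6('bdcca'): parent n5 fail=10; on 'a' 10 → fail=11;  out ∅∪∅=∅
  n18('dbedb'): parent n17 fail=19; on 'b' 19 → fail=20;  out {4}∪{5}={4,5}
  n7('bdccac'): parent n6 fail=11; on 'c' 11→0 → fail=10;  out {1}∪∅={1}

Scan:
pos 0 'b': at 2
pos 1 'e': at 8  → match P0@[1:1]
pos 2 'd': at 19 (via fail)
pos 3 'b': at 20  → match P5@[1:3]
pos 4 'd': at 3 (via fail)
pos 5 'd': at 14 (via fail)
pos 6 'a': at 0 (via fail)
pos 7 'a': at 0
pos 8 'd': at 14
pos 9 'a': at 0 (via fail)
pos 10 'c': at 10
pos 11 'a': at 11
pos 12 'e': at 12  → match P0@[12:12]
pos 13 'c': at 13  → match P3@[10:13]
pos 14 'e': at 1 (via fail)  → match P0@[14:14]
pos 15 'd': at 19
pos 16 'b': at 20  → match P5@[14:16]
pos 17 'd': at 3 (via fail)
pos 18 'b': at 15 (via fail)
pos 19 'e': at 16  → match P0@[19:19]
pos 20 'd': at 17
pos 21 'b': at 18  → match P4@[17:21],P5@[19:21]
pos 22 'b': at 2 (via fail)
pos 23 'd': at 3
pos 24 'b': at 15 (via fail)
pos 25 'e': at 16  → match P0@[25:25]
pos 26 'a': at 9 (via fail)  → match P2@[24:26]
pos 27 'b': at 2 (via fail)
pos 28 'e': at 8  → match P0@[28:28]
pos 29 'd': at 19 (via fail)
pos 30 'b': at 20  → match P5@[28:30]
pos 31 'a': at 0 (via fail)

Matches: [[1,0],[3,5],[12,0],[13,3],[14,0],[16,5],[19,0],[21,4],[21,5],[25,0],[26,2],[28,0],[30,5]]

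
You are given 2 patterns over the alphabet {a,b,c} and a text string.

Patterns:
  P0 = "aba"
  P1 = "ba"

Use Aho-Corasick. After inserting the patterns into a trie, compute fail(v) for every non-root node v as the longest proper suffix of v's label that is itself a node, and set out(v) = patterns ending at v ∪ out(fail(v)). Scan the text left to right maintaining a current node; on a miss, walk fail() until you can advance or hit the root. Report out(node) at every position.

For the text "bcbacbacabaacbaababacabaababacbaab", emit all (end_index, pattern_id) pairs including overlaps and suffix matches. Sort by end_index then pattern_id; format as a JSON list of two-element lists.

Build:
Trie (insert patterns):
  n0 'ε': a→1 b→4
  n1 'a': b→2
  n2 'ab': a→3
  n3 'aba': ·  ←P0
  n4 'b': a→5
  n5 'ba': ·  ←P1

BFS fail/out derivation:
  fail(1) 'a': from fail(0)=0 chase 'a': 0 ⇒ 0;  out=∅∪out(0)=∅
  fail(4) 'b': from fail(0)=0 chase 'b': 0 ⇒ 0;  out=∅∪out(0)=∅
  fail(2) 'ab': from fail(1)=0 chase 'b': 0 ⇒ 4;  out=∅∪out(4)=∅
  fail(5) 'ba': from fail(4)=0 chase 'a': 0 ⇒ 1;  out={1}∪out(1)={1}
  fail(3) 'aba': from fail(2)=4 chase 'a': 4 ⇒ 5;  out={0}∪out(5)={0,1}

Scan:
i=0 'b': node 0→4
i=1 'c': node 4→0 (via fail)
i=2 'b': node 0→4
i=3 'a': node 4→5  ** P1@[2:3]
i=4 'c': node 5→0 (via fail)
i=5 'b': node 0→4
i=6 'a': node 4→5  ** P1@[5:6]
i=7 'c': node 5→0 (via fail)
i=8 'a': node 0→1
i=9 'b': node 1→2
i=10 'a': node 2→3  ** P0@[8:10],P1@[9:10]
i=11 'a': node 3→1 (via fail)
i=12 'c': node 1→0 (via fail)
i=13 'b': node 0→4
i=14 'a': node 4→5  ** P1@[13:14]
i=15 'a': node 5→1 (via fail)
i=16 'b': node 1→2
i=17 'a': node 2→3  ** P0@[15:17],P1@[16:17]
i=18 'b': node 3→2 (via fail)
i=19 'a': node 2→3  ** P0@[17:19],P1@[18:19]
i=20 'c': node 3→0 (via fail)
i=21 'a': node 0→1
i=22 'b': node 1→2
i=23 'a': node 2→3  ** P0@[21:23],P1@[22:23]
i=24 'a': node 3→1 (via fail)
i=25 'b': node 1→2
i=26 'a': node 2→3  ** P0@[24:26],P1@[25:26]
i=27 'b': node 3→2 (via fail)
i=28 'a': node 2→3  ** P0@[26:28],P1@[27:28]
i=29 'c': node 3→0 (via fail)
i=30 'b': node 0→4
i=31 'a': node 4→5  ** P1@[30:31]
i=32 'a': node 5→1 (via fail)
i=33 'b': node 1→2

All matches (sorted): [[3,1],[6,1],[10,0],[10,1],[14,1],[17,0],[17,1],[19,0],[19,1],[23,0],[23,1],[26,0],[26,1],[28,0],[28,1],[31,1]]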